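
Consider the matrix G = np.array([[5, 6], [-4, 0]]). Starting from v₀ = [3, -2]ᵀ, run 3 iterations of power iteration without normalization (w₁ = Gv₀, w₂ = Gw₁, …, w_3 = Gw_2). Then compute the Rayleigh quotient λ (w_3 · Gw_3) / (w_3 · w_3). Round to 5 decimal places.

w1 = Gv₀ = (5·3 + 6·(-2); (-4)·3 + 0·(-2)) = (3, -12)
w2 = Gw1 = (5·3 + 6·(-12); (-4)·3 + 0·(-12)) = (-57, -12)
w3 = Gw2 = (-357, 228)
Gw3 = (-417, 1428)
w3·Gw3 = (-357)·(-417) + 228·1428 = 474453; w3·w3 = (-357)·(-357) + 228·228 = 179433
λ ≈ 474453/179433 = 2.64418

2.64418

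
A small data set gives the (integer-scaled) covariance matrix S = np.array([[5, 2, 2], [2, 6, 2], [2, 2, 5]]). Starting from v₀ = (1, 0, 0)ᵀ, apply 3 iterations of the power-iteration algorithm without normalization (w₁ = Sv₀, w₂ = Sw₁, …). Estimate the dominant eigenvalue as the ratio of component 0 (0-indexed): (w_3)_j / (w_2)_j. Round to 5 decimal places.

w1 = Sv₀ = (5, 2, 2)
w2 = Sw1 = (33, 26, 24)
w3 = Sw2 = (265, 270, 238)
Ratio at component: 265 / 33 = 8.03030

8.03030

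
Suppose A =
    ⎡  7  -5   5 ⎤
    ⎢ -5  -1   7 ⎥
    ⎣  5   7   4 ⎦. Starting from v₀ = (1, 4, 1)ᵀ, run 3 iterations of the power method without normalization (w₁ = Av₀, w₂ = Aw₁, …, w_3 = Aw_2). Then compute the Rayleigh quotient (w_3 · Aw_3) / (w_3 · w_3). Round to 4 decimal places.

w1 = Av₀ = (7·1 + (-5)·4 + 5·1; (-5)·1 + (-1)·4 + 7·1; 5·1 + 7·4 + 4·1) = (-8, -2, 37)
w2 = Aw1 = (7·(-8) + (-5)·(-2) + 5·37; (-5)·(-8) + (-1)·(-2) + 7·37; 5·(-8) + 7·(-2) + 4·37) = (139, 301, 94)
w3 = Aw2 = (-62, -338, 3178)
Aw3 = (17146, 22894, 10036)
w3·Aw3 = (-62)·17146 + (-338)·22894 + 3178·10036 = 23093184; w3·w3 = (-62)·(-62) + (-338)·(-338) + 3178·3178 = 10217772
λ ≈ 23093184/10217772 = 2.2601

λ ≈ 2.2601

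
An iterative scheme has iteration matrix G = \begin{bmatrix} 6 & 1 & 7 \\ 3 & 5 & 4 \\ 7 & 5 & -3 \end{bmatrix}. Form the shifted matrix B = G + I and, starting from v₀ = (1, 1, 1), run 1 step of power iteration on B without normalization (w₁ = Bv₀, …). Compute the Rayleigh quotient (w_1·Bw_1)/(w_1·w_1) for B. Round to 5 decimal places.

μ ≈ 13.03441

B = G + I has rows (7, 1, 7); (3, 6, 4); (7, 5, -2)
w1 = Bv₀ = (15, 13, 10)
Bw1 = (188, 163, 150)
w1·Bw1 = 6439; w1·w1 = 494; μ ≈ 6439/494 = 13.03441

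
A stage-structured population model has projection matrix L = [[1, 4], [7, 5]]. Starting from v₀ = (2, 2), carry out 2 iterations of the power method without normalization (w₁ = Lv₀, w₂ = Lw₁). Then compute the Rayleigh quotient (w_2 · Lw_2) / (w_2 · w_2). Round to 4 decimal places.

λ ≈ 8.7307

w1 = Lv₀ = (1·2 + 4·2; 7·2 + 5·2) = (10, 24)
w2 = Lw1 = (1·10 + 4·24; 7·10 + 5·24) = (106, 190)
Lw2 = (866, 1692)
w2·Lw2 = 106·866 + 190·1692 = 413276; w2·w2 = 106·106 + 190·190 = 47336
λ ≈ 413276/47336 = 8.7307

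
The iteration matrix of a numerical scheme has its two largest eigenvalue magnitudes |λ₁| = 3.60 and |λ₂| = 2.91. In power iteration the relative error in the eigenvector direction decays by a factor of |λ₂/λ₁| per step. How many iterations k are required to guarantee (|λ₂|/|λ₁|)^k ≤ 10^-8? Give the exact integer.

|λ₂/λ₁| = 2.91/3.60 = 0.80833
Need k ≥ ln(10^-8) / ln(0.80833) = -18.4207 / -0.2128 ≈ 86.571
Smallest integer k satisfying the bound: 87

87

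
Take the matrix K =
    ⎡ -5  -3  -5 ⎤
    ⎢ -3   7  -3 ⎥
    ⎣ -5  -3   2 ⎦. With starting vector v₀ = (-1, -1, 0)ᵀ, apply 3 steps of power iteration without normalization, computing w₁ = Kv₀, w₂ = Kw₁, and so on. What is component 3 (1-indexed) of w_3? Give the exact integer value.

w1 = Kv₀ = ((-5)·(-1) + (-3)·(-1) + (-5)·0; (-3)·(-1) + 7·(-1) + (-3)·0; (-5)·(-1) + (-3)·(-1) + 2·0) = (8, -4, 8)
w2 = Kw1 = ((-5)·8 + (-3)·(-4) + (-5)·8; (-3)·8 + 7·(-4) + (-3)·8; (-5)·8 + (-3)·(-4) + 2·8) = (-68, -76, -12)
w3 = Kw2 = (628, -292, 544)
The requested component of w3 is 544.

544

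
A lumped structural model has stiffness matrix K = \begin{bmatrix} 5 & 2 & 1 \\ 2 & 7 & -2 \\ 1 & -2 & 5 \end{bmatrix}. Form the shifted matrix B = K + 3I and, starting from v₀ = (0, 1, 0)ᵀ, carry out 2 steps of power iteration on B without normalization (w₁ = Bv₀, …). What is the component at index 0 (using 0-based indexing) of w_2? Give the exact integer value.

B = K + 3I has rows (8, 2, 1); (2, 10, -2); (1, -2, 8)
w1 = Bv₀ = (2, 10, -2)
w2 = Bw1 = (34, 108, -34)
Requested component of w2: 34

34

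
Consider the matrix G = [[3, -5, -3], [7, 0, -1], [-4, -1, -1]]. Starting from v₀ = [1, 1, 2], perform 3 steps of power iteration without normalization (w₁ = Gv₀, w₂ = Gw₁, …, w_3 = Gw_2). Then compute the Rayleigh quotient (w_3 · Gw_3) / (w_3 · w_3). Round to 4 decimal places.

λ ≈ -0.3704

w1 = Gv₀ = (-8, 5, -7)
w2 = Gw1 = (-28, -49, 34)
w3 = Gw2 = (59, -230, 127)
Gw3 = (946, 286, -133)
w3·Gw3 = 59·946 + (-230)·286 + 127·(-133) = -26857; w3·w3 = 59·59 + (-230)·(-230) + 127·127 = 72510
λ ≈ -26857/72510 = -0.3704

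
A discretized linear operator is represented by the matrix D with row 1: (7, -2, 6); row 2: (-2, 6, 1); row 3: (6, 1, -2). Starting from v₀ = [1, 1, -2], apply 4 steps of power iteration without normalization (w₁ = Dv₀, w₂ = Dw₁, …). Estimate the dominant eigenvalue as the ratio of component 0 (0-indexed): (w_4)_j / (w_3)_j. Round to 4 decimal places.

λ ≈ 3.7155

w1 = Dv₀ = (7·1 + (-2)·1 + 6·(-2); (-2)·1 + 6·1 + 1·(-2); 6·1 + 1·1 + (-2)·(-2)) = (-7, 2, 11)
w2 = Dw1 = (7·(-7) + (-2)·2 + 6·11; (-2)·(-7) + 6·2 + 1·11; 6·(-7) + 1·2 + (-2)·11) = (13, 37, -62)
w3 = Dw2 = (-355, 134, 239)
w4 = Dw3 = (-1319, 1753, -2474)
Ratio at component: -1319 / -355 = 3.7155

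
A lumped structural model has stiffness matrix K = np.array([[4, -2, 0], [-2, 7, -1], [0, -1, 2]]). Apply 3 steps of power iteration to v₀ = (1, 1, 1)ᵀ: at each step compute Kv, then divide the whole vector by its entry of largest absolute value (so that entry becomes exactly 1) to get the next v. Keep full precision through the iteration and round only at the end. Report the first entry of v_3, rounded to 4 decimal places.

Kv0 = (2.00000, 4.00000, 1.00000); divide by 4.00000 → v1 = (0.50000, 1.00000, 0.25000)
Kv1 = (0.00000, 5.75000, -0.50000); divide by 5.75000 → v2 = (0.00000, 1.00000, -0.08696)
Kv2 = (-2.00000, 7.08696, -1.17391); divide by 7.08696 → v3 = (-0.28221, 1.00000, -0.16564)
Requested entry of v3: -46/163 = -0.2822

-0.2822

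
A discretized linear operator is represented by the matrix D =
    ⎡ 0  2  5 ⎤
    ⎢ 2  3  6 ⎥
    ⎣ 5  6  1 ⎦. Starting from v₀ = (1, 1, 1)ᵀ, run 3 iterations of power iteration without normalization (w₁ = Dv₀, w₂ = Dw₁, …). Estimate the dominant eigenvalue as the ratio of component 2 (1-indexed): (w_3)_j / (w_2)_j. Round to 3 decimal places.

w1 = Dv₀ = (0·1 + 2·1 + 5·1; 2·1 + 3·1 + 6·1; 5·1 + 6·1 + 1·1) = (7, 11, 12)
w2 = Dw1 = (0·7 + 2·11 + 5·12; 2·7 + 3·11 + 6·12; 5·7 + 6·11 + 1·12) = (82, 119, 113)
w3 = Dw2 = (803, 1199, 1237)
Ratio at component: 1199 / 119 = 10.076

λ ≈ 10.076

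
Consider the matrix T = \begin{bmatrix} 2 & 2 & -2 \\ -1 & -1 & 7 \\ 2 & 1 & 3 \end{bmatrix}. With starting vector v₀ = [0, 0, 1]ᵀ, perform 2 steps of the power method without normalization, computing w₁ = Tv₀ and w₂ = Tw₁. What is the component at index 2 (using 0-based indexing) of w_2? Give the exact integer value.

w1 = Tv₀ = (2·0 + 2·0 + (-2)·1; (-1)·0 + (-1)·0 + 7·1; 2·0 + 1·0 + 3·1) = (-2, 7, 3)
w2 = Tw1 = (2·(-2) + 2·7 + (-2)·3; (-1)·(-2) + (-1)·7 + 7·3; 2·(-2) + 1·7 + 3·3) = (4, 16, 12)
The requested component of w2 is 12.

12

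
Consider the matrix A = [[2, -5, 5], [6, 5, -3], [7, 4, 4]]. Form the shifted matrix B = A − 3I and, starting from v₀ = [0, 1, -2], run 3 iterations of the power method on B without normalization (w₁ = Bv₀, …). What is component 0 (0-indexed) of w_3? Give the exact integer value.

60

B = A − 3I has rows (-1, -5, 5); (6, 2, -3); (7, 4, 1)
w1 = Bv₀ = ((-1)·0 + (-5)·1 + 5·(-2); 6·0 + 2·1 + (-3)·(-2); 7·0 + 4·1 + 1·(-2)) = (-15, 8, 2)
w2 = Bw1 = ((-1)·(-15) + (-5)·8 + 5·2; 6·(-15) + 2·8 + (-3)·2; 7·(-15) + 4·8 + 1·2) = (-15, -80, -71)
w3 = Bw2 = (60, -37, -496)
Requested component of w3: 60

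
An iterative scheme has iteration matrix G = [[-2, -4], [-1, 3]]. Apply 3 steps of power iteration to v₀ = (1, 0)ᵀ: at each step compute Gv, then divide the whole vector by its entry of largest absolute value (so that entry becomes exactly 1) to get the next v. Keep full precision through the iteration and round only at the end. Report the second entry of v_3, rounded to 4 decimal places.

0.9167

Gv0 = (-2.00000, -1.00000); divide by -2.00000 → v1 = (1.00000, 0.50000)
Gv1 = (-4.00000, 0.50000); divide by -4.00000 → v2 = (1.00000, -0.12500)
Gv2 = (-1.50000, -1.37500); divide by -1.50000 → v3 = (1.00000, 0.91667)
Requested entry of v3: -11/-12 = 0.9167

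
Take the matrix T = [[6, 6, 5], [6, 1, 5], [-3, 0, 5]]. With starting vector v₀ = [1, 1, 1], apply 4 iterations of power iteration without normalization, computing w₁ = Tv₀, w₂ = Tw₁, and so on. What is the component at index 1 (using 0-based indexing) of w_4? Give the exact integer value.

7096

w1 = Tv₀ = (17, 12, 2)
w2 = Tw1 = (184, 124, -41)
w3 = Tw2 = (1643, 1023, -757)
w4 = Tw3 = (12211, 7096, -8714)
The requested component of w4 is 7096.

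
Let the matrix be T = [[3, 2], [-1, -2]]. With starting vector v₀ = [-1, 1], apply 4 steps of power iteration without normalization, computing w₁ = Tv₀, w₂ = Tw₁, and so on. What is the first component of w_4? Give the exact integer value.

-29

w1 = Tv₀ = (3·(-1) + 2·1; (-1)·(-1) + (-2)·1) = (-1, -1)
w2 = Tw1 = (3·(-1) + 2·(-1); (-1)·(-1) + (-2)·(-1)) = (-5, 3)
w3 = Tw2 = (-9, -1)
w4 = Tw3 = (-29, 11)
The requested component of w4 is -29.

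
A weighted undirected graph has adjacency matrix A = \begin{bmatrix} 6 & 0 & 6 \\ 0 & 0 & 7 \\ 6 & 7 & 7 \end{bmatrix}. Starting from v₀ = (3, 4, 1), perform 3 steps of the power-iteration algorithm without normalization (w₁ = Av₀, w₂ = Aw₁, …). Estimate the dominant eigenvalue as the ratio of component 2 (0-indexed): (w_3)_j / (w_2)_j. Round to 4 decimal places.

16.5195

w1 = Av₀ = (24, 7, 53)
w2 = Aw1 = (462, 371, 564)
w3 = Aw2 = (6156, 3948, 9317)
Ratio at component: 9317 / 564 = 16.5195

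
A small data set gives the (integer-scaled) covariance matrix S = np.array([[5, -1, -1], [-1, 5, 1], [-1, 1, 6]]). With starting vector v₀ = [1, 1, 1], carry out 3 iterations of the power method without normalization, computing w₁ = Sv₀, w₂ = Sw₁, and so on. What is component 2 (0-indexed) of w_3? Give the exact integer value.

252

w1 = Sv₀ = (5·1 + (-1)·1 + (-1)·1; (-1)·1 + 5·1 + 1·1; (-1)·1 + 1·1 + 6·1) = (3, 5, 6)
w2 = Sw1 = (5·3 + (-1)·5 + (-1)·6; (-1)·3 + 5·5 + 1·6; (-1)·3 + 1·5 + 6·6) = (4, 28, 38)
w3 = Sw2 = (-46, 174, 252)
The requested component of w3 is 252.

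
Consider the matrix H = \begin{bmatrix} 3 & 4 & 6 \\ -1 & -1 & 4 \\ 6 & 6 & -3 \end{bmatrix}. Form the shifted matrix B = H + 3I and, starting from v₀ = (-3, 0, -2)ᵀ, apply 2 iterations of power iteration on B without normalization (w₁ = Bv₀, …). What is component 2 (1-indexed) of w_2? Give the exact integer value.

B = H + 3I has rows (6, 4, 6); (-1, 2, 4); (6, 6, 0)
w1 = Bv₀ = (6·(-3) + 4·0 + 6·(-2); (-1)·(-3) + 2·0 + 4·(-2); 6·(-3) + 6·0 + 0·(-2)) = (-30, -5, -18)
w2 = Bw1 = (6·(-30) + 4·(-5) + 6·(-18); (-1)·(-30) + 2·(-5) + 4·(-18); 6·(-30) + 6·(-5) + 0·(-18)) = (-308, -52, -210)
Requested component of w2: -52

-52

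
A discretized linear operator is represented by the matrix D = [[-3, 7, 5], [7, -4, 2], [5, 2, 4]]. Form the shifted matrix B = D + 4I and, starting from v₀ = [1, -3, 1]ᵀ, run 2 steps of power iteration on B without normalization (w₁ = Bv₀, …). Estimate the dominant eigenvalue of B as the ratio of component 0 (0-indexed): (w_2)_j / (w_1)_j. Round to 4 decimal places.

μ ≈ -5.5333

B = D + 4I has rows (1, 7, 5); (7, 0, 2); (5, 2, 8)
w1 = Bv₀ = (1·1 + 7·(-3) + 5·1; 7·1 + 0·(-3) + 2·1; 5·1 + 2·(-3) + 8·1) = (-15, 9, 7)
w2 = Bw1 = (1·(-15) + 7·9 + 5·7; 7·(-15) + 0·9 + 2·7; 5·(-15) + 2·9 + 8·7) = (83, -91, -1)
Ratio: 83/-15 = -5.5333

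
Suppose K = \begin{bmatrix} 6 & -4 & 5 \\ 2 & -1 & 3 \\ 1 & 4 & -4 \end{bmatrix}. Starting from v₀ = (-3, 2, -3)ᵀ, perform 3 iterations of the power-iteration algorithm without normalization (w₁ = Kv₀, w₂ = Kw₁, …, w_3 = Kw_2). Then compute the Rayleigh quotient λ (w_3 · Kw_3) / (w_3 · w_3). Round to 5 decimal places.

0.16317

w1 = Kv₀ = (6·(-3) + (-4)·2 + 5·(-3); 2·(-3) + (-1)·2 + 3·(-3); 1·(-3) + 4·2 + (-4)·(-3)) = (-41, -17, 17)
w2 = Kw1 = (6·(-41) + (-4)·(-17) + 5·17; 2·(-41) + (-1)·(-17) + 3·17; 1·(-41) + 4·(-17) + (-4)·17) = (-93, -14, -177)
w3 = Kw2 = (-1387, -703, 559)
Kw3 = (-2715, -394, -6435)
w3·Kw3 = (-1387)·(-2715) + (-703)·(-394) + 559·(-6435) = 445522; w3·w3 = (-1387)·(-1387) + (-703)·(-703) + 559·559 = 2730459
λ ≈ 445522/2730459 = 0.16317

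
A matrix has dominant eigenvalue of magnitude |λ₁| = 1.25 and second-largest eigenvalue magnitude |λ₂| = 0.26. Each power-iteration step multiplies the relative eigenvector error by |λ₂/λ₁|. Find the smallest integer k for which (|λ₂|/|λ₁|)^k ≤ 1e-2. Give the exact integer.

3

|λ₂/λ₁| = 0.26/1.25 = 0.20800
Need k ≥ ln(1e-2) / ln(0.20800) = -4.6052 / -1.5702 ≈ 2.933
Smallest integer k satisfying the bound: 3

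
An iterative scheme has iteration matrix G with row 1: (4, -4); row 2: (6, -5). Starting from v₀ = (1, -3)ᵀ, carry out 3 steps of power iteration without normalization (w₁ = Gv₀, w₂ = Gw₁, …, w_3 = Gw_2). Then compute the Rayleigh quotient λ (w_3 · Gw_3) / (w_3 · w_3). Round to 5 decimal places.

-1.82264

w1 = Gv₀ = (4·1 + (-4)·(-3); 6·1 + (-5)·(-3)) = (16, 21)
w2 = Gw1 = (4·16 + (-4)·21; 6·16 + (-5)·21) = (-20, -9)
w3 = Gw2 = (-44, -75)
Gw3 = (124, 111)
w3·Gw3 = (-44)·124 + (-75)·111 = -13781; w3·w3 = (-44)·(-44) + (-75)·(-75) = 7561
λ ≈ -13781/7561 = -1.82264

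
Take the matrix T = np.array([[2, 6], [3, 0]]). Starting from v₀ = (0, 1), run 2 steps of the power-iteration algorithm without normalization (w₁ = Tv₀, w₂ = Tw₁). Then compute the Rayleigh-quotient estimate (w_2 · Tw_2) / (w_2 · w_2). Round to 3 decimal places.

w1 = Tv₀ = (6, 0)
w2 = Tw1 = (12, 18)
Tw2 = (132, 36)
w2·Tw2 = 12·132 + 18·36 = 2232; w2·w2 = 12·12 + 18·18 = 468
λ ≈ 2232/468 = 4.769

4.769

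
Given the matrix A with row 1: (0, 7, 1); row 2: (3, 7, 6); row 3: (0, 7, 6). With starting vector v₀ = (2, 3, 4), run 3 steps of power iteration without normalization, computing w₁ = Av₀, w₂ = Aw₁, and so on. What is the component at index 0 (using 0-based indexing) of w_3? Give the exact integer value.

5541

w1 = Av₀ = (25, 51, 45)
w2 = Aw1 = (402, 702, 627)
w3 = Aw2 = (5541, 9882, 8676)
The requested component of w3 is 5541.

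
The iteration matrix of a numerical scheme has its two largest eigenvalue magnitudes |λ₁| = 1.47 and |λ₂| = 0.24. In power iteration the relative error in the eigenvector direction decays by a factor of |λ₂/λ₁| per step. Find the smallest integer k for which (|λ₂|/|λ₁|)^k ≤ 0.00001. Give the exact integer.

7

|λ₂/λ₁| = 0.24/1.47 = 0.16327
Need k ≥ ln(0.00001) / ln(0.16327) = -11.5129 / -1.8124 ≈ 6.352
Smallest integer k satisfying the bound: 7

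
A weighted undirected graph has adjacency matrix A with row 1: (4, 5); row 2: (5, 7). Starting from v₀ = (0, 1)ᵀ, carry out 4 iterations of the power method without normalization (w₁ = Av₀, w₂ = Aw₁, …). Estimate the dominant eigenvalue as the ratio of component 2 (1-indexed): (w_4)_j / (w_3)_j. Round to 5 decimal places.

λ ≈ 10.72005

w1 = Av₀ = (4·0 + 5·1; 5·0 + 7·1) = (5, 7)
w2 = Aw1 = (4·5 + 5·7; 5·5 + 7·7) = (55, 74)
w3 = Aw2 = (590, 793)
w4 = Aw3 = (6325, 8501)
Ratio at component: 8501 / 793 = 10.72005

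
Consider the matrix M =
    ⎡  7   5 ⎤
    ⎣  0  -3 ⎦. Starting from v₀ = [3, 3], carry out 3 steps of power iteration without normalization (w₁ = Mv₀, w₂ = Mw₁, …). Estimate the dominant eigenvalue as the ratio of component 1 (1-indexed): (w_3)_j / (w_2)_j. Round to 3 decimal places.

w1 = Mv₀ = (36, -9)
w2 = Mw1 = (207, 27)
w3 = Mw2 = (1584, -81)
Ratio at component: 1584 / 207 = 7.652

λ ≈ 7.652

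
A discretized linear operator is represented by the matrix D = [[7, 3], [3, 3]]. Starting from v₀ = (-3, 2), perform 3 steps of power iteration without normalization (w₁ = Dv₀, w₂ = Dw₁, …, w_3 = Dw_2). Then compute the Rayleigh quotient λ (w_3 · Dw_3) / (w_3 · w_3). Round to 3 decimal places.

8.605

w1 = Dv₀ = (-15, -3)
w2 = Dw1 = (-114, -54)
w3 = Dw2 = (-960, -504)
Dw3 = (-8232, -4392)
w3·Dw3 = (-960)·(-8232) + (-504)·(-4392) = 10116288; w3·w3 = (-960)·(-960) + (-504)·(-504) = 1175616
λ ≈ 10116288/1175616 = 8.605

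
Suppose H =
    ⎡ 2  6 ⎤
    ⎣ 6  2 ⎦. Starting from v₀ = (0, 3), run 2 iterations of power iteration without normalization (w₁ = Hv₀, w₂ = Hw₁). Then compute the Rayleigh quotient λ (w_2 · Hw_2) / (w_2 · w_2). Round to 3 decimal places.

7.294

w1 = Hv₀ = (2·0 + 6·3; 6·0 + 2·3) = (18, 6)
w2 = Hw1 = (2·18 + 6·6; 6·18 + 2·6) = (72, 120)
Hw2 = (864, 672)
w2·Hw2 = 72·864 + 120·672 = 142848; w2·w2 = 72·72 + 120·120 = 19584
λ ≈ 142848/19584 = 7.294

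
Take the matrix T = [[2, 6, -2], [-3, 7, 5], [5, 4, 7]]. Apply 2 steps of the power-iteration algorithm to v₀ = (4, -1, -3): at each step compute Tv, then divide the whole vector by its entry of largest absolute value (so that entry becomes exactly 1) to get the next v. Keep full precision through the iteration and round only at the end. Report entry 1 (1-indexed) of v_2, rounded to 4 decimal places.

Tv0 = (8.00000, -34.00000, -5.00000); divide by -34.00000 → v1 = (-0.23529, 1.00000, 0.14706)
Tv1 = (5.23529, 8.44118, 3.85294); divide by 8.44118 → v2 = (0.62021, 1.00000, 0.45645)
Requested entry of v2: -178/-287 = 0.6202

0.6202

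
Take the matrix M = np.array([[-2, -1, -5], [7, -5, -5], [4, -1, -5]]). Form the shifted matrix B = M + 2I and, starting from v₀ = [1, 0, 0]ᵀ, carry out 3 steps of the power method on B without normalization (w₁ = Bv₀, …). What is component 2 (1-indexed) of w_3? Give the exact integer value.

B = M + 2I has rows (0, -1, -5); (7, -3, -5); (4, -1, -3)
w1 = Bv₀ = (0·1 + (-1)·0 + (-5)·0; 7·1 + (-3)·0 + (-5)·0; 4·1 + (-1)·0 + (-3)·0) = (0, 7, 4)
w2 = Bw1 = (0·0 + (-1)·7 + (-5)·4; 7·0 + (-3)·7 + (-5)·4; 4·0 + (-1)·7 + (-3)·4) = (-27, -41, -19)
w3 = Bw2 = (136, 29, -10)
Requested component of w3: 29

29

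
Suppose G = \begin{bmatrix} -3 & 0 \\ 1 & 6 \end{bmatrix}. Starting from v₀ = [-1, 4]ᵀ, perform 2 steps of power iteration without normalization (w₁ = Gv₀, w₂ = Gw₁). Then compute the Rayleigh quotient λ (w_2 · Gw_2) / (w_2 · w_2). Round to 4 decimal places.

5.8999

w1 = Gv₀ = ((-3)·(-1) + 0·4; 1·(-1) + 6·4) = (3, 23)
w2 = Gw1 = ((-3)·3 + 0·23; 1·3 + 6·23) = (-9, 141)
Gw2 = (27, 837)
w2·Gw2 = (-9)·27 + 141·837 = 117774; w2·w2 = (-9)·(-9) + 141·141 = 19962
λ ≈ 117774/19962 = 5.8999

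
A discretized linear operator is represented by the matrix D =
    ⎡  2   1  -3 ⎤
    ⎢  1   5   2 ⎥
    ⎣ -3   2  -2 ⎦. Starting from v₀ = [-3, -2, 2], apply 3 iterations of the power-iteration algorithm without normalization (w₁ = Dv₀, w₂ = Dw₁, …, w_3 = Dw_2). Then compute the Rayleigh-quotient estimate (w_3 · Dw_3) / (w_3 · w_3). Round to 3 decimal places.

4.809

w1 = Dv₀ = (-14, -9, 1)
w2 = Dw1 = (-40, -57, 22)
w3 = Dw2 = (-203, -281, -38)
Dw3 = (-573, -1684, 123)
w3·Dw3 = (-203)·(-573) + (-281)·(-1684) + (-38)·123 = 584849; w3·w3 = (-203)·(-203) + (-281)·(-281) + (-38)·(-38) = 121614
λ ≈ 584849/121614 = 4.809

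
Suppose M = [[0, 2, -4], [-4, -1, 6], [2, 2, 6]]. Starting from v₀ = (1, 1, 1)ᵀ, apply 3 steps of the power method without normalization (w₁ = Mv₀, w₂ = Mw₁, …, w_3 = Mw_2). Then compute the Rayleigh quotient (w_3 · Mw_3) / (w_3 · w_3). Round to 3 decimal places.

λ ≈ 6.555

w1 = Mv₀ = (0·1 + 2·1 + (-4)·1; (-4)·1 + (-1)·1 + 6·1; 2·1 + 2·1 + 6·1) = (-2, 1, 10)
w2 = Mw1 = (0·(-2) + 2·1 + (-4)·10; (-4)·(-2) + (-1)·1 + 6·10; 2·(-2) + 2·1 + 6·10) = (-38, 67, 58)
w3 = Mw2 = (-98, 433, 406)
Mw3 = (-758, 2395, 3106)
w3·Mw3 = (-98)·(-758) + 433·2395 + 406·3106 = 2372355; w3·w3 = (-98)·(-98) + 433·433 + 406·406 = 361929
λ ≈ 2372355/361929 = 6.555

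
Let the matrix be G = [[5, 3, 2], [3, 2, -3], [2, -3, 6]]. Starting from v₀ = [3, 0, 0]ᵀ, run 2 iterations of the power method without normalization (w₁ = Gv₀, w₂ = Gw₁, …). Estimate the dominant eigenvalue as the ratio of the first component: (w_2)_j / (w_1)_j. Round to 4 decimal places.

λ ≈ 7.6000

w1 = Gv₀ = (15, 9, 6)
w2 = Gw1 = (114, 45, 39)
Ratio at component: 114 / 15 = 7.6000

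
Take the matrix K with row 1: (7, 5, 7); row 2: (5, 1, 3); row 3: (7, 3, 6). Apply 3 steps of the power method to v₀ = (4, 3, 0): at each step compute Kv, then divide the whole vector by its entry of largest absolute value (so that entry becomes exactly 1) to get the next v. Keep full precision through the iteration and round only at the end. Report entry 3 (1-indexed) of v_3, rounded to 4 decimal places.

Kv0 = (43.00000, 23.00000, 37.00000); divide by 43.00000 → v1 = (1.00000, 0.53488, 0.86047)
Kv1 = (15.69767, 8.11628, 13.76744); divide by 15.69767 → v2 = (1.00000, 0.51704, 0.87704)
Kv2 = (15.72444, 8.14815, 13.81333); divide by 15.72444 → v3 = (1.00000, 0.51818, 0.87846)
Requested entry of v3: 9324/10614 = 0.8785

0.8785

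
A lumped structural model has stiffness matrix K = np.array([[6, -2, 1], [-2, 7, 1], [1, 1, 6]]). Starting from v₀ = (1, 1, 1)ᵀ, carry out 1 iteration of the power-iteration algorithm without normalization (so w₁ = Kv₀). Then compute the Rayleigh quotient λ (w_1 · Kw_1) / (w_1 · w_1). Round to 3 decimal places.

λ ≈ 6.736

w1 = Kv₀ = (5, 6, 8)
Kw1 = (26, 40, 59)
w1·Kw1 = 5·26 + 6·40 + 8·59 = 842; w1·w1 = 5·5 + 6·6 + 8·8 = 125
λ ≈ 842/125 = 6.736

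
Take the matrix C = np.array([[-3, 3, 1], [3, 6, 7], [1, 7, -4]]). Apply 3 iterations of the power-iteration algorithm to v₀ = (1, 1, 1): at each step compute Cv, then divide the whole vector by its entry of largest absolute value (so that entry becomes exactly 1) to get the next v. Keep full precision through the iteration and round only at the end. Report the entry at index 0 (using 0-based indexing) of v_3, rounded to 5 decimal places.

Cv0 = (1.000000, 16.000000, 4.000000); divide by 16.000000 → v1 = (0.062500, 1.000000, 0.250000)
Cv1 = (3.062500, 7.937500, 6.062500); divide by 7.937500 → v2 = (0.385827, 1.000000, 0.763780)
Cv2 = (2.606299, 12.503937, 4.330709); divide by 12.503937 → v3 = (0.208438, 1.000000, 0.346348)
Requested entry of v3: 331/1588 = 0.20844

0.20844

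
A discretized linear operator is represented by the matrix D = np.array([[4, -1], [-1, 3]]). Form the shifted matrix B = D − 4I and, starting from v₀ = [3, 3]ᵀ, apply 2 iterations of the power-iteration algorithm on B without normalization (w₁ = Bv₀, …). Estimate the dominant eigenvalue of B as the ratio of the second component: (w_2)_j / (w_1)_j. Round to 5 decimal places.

B = D − 4I has rows (0, -1); (-1, -1)
w1 = Bv₀ = (0·3 + (-1)·3; (-1)·3 + (-1)·3) = (-3, -6)
w2 = Bw1 = (0·(-3) + (-1)·(-6); (-1)·(-3) + (-1)·(-6)) = (6, 9)
Ratio: 9/-6 = -1.50000

-1.50000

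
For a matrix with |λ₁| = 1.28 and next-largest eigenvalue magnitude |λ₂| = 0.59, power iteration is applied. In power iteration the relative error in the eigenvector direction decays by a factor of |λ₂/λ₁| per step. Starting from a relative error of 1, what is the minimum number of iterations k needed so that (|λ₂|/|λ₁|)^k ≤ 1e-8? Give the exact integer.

|λ₂/λ₁| = 0.59/1.28 = 0.46094
Need k ≥ ln(1e-8) / ln(0.46094) = -18.4207 / -0.7745 ≈ 23.784
Smallest integer k satisfying the bound: 24

24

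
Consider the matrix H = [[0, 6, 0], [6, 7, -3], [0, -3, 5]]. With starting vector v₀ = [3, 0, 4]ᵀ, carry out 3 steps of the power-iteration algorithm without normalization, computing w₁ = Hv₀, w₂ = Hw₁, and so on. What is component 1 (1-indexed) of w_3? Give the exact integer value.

-108

w1 = Hv₀ = (0, 6, 20)
w2 = Hw1 = (36, -18, 82)
w3 = Hw2 = (-108, -156, 464)
The requested component of w3 is -108.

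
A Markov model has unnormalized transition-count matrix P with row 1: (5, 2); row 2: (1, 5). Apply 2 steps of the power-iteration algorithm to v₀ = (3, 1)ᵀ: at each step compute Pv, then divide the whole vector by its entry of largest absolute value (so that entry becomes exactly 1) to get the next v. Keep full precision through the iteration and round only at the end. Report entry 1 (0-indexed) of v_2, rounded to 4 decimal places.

0.5644

Pv0 = (17.00000, 8.00000); divide by 17.00000 → v1 = (1.00000, 0.47059)
Pv1 = (5.94118, 3.35294); divide by 5.94118 → v2 = (1.00000, 0.56436)
Requested entry of v2: 57/101 = 0.5644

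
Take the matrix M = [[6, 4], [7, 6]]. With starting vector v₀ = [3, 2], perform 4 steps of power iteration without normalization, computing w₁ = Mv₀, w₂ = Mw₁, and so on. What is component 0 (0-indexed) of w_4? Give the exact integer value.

w1 = Mv₀ = (26, 33)
w2 = Mw1 = (288, 380)
w3 = Mw2 = (3248, 4296)
w4 = Mw3 = (36672, 48512)
The requested component of w4 is 36672.

36672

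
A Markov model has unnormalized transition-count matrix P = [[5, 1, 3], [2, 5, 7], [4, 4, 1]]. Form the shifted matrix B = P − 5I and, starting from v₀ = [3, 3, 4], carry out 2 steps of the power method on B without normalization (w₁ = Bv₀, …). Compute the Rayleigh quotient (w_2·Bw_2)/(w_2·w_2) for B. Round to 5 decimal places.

B = P − 5I has rows (0, 1, 3); (2, 0, 7); (4, 4, -4)
w1 = Bv₀ = (0·3 + 1·3 + 3·4; 2·3 + 0·3 + 7·4; 4·3 + 4·3 + (-4)·4) = (15, 34, 8)
w2 = Bw1 = (0·15 + 1·34 + 3·8; 2·15 + 0·34 + 7·8; 4·15 + 4·34 + (-4)·8) = (58, 86, 164)
Bw2 = (578, 1264, -80)
w2·Bw2 = 129108; w2·w2 = 37656; μ ≈ 129108/37656 = 3.42862

3.42862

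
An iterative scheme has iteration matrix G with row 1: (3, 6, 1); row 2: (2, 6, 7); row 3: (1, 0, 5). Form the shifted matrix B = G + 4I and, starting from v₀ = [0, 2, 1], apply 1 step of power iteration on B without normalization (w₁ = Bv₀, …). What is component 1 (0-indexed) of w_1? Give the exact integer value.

B = G + 4I has rows (7, 6, 1); (2, 10, 7); (1, 0, 9)
w1 = Bv₀ = (13, 27, 9)
Requested component of w1: 27

27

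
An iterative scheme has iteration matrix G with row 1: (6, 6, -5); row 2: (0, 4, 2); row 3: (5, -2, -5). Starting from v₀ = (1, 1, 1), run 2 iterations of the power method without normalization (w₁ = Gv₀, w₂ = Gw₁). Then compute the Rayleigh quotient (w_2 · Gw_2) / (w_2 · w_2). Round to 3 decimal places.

w1 = Gv₀ = (6·1 + 6·1 + (-5)·1; 0·1 + 4·1 + 2·1; 5·1 + (-2)·1 + (-5)·1) = (7, 6, -2)
w2 = Gw1 = (6·7 + 6·6 + (-5)·(-2); 0·7 + 4·6 + 2·(-2); 5·7 + (-2)·6 + (-5)·(-2)) = (88, 20, 33)
Gw2 = (483, 146, 235)
w2·Gw2 = 88·483 + 20·146 + 33·235 = 53179; w2·w2 = 88·88 + 20·20 + 33·33 = 9233
λ ≈ 53179/9233 = 5.760

5.760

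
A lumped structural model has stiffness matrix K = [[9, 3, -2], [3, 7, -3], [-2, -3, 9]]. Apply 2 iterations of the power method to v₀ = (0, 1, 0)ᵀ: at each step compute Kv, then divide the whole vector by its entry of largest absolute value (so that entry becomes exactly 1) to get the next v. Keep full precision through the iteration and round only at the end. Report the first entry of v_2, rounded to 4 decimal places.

Kv0 = (3.00000, 7.00000, -3.00000); divide by 7.00000 → v1 = (0.42857, 1.00000, -0.42857)
Kv1 = (7.71429, 9.57143, -7.71429); divide by 9.57143 → v2 = (0.80597, 1.00000, -0.80597)
Requested entry of v2: 54/67 = 0.8060

0.8060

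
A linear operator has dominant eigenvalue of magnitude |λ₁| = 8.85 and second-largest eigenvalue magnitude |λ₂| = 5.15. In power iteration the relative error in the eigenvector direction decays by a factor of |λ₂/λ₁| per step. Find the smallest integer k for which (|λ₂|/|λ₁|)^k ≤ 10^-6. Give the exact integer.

26

|λ₂/λ₁| = 5.15/8.85 = 0.58192
Need k ≥ ln(10^-6) / ln(0.58192) = -13.8155 / -0.5414 ≈ 25.517
Smallest integer k satisfying the bound: 26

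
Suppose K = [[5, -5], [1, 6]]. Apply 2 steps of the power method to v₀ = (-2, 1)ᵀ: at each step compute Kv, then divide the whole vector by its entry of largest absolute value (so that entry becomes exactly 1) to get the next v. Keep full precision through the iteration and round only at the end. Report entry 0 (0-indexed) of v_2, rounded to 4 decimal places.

1.0000

Kv0 = (-15.00000, 4.00000); divide by -15.00000 → v1 = (1.00000, -0.26667)
Kv1 = (6.33333, -0.60000); divide by 6.33333 → v2 = (1.00000, -0.09474)
Requested entry of v2: -95/-95 = 1.0000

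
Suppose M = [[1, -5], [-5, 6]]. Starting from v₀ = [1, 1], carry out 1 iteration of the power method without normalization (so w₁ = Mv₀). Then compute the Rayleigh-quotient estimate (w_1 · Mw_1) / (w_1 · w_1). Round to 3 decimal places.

3.647

w1 = Mv₀ = (1·1 + (-5)·1; (-5)·1 + 6·1) = (-4, 1)
Mw1 = (-9, 26)
w1·Mw1 = (-4)·(-9) + 1·26 = 62; w1·w1 = (-4)·(-4) + 1·1 = 17
λ ≈ 62/17 = 3.647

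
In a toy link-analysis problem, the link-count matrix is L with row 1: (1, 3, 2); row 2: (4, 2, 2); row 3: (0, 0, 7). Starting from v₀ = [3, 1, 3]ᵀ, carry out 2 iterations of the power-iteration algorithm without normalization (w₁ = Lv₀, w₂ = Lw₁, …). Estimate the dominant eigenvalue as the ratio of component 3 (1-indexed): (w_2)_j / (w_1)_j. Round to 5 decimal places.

λ ≈ 7.00000

w1 = Lv₀ = (12, 20, 21)
w2 = Lw1 = (114, 130, 147)
Ratio at component: 147 / 21 = 7.00000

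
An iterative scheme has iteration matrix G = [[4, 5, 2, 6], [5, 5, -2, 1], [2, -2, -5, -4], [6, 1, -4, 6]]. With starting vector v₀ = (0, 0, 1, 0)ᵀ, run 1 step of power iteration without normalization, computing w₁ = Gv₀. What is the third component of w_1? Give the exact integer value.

-5

w1 = Gv₀ = (2, -2, -5, -4)
The requested component of w1 is -5.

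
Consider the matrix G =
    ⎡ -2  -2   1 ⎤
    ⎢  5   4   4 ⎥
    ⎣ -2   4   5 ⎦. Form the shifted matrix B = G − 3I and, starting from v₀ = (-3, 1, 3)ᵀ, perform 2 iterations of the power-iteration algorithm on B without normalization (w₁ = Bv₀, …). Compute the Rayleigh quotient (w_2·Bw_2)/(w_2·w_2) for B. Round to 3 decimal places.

B = G − 3I has rows (-5, -2, 1); (5, 1, 4); (-2, 4, 2)
w1 = Bv₀ = (16, -2, 16)
w2 = Bw1 = (-60, 142, -8)
Bw2 = (8, -190, 672)
w2·Bw2 = -32836; w2·w2 = 23828; μ ≈ -32836/23828 = -1.378

-1.378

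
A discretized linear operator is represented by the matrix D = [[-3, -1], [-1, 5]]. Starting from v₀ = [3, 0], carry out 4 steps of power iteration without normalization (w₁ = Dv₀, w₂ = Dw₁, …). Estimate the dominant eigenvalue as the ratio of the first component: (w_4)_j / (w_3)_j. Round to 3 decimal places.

-3.714

w1 = Dv₀ = ((-3)·3 + (-1)·0; (-1)·3 + 5·0) = (-9, -3)
w2 = Dw1 = ((-3)·(-9) + (-1)·(-3); (-1)·(-9) + 5·(-3)) = (30, -6)
w3 = Dw2 = (-84, -60)
w4 = Dw3 = (312, -216)
Ratio at component: 312 / -84 = -3.714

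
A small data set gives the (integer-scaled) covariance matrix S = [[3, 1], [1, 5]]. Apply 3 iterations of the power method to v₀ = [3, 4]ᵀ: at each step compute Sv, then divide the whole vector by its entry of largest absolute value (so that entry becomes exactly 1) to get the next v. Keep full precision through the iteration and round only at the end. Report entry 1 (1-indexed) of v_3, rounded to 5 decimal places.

0.44729

Sv0 = (13.000000, 23.000000); divide by 23.000000 → v1 = (0.565217, 1.000000)
Sv1 = (2.695652, 5.565217); divide by 5.565217 → v2 = (0.484375, 1.000000)
Sv2 = (2.453125, 5.484375); divide by 5.484375 → v3 = (0.447293, 1.000000)
Requested entry of v3: 314/702 = 0.44729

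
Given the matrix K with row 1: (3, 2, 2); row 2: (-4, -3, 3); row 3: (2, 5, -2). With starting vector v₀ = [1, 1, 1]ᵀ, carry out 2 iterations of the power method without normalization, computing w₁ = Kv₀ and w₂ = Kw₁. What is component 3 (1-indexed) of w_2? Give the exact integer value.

-16

w1 = Kv₀ = (3·1 + 2·1 + 2·1; (-4)·1 + (-3)·1 + 3·1; 2·1 + 5·1 + (-2)·1) = (7, -4, 5)
w2 = Kw1 = (3·7 + 2·(-4) + 2·5; (-4)·7 + (-3)·(-4) + 3·5; 2·7 + 5·(-4) + (-2)·5) = (23, -1, -16)
The requested component of w2 is -16.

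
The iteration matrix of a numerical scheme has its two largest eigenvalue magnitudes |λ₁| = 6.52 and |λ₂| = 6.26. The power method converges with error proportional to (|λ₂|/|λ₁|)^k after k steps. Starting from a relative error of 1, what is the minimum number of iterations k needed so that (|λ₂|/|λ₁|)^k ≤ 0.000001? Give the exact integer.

340

|λ₂/λ₁| = 6.26/6.52 = 0.96012
Need k ≥ ln(0.000001) / ln(0.96012) = -13.8155 / -0.0407 ≈ 339.496
Smallest integer k satisfying the bound: 340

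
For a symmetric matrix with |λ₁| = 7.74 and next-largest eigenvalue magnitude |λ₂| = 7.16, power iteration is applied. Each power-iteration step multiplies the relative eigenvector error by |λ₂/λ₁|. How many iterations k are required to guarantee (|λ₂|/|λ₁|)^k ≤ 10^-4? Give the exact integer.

119

|λ₂/λ₁| = 7.16/7.74 = 0.92506
Need k ≥ ln(10^-4) / ln(0.92506) = -9.2103 / -0.0779 ≈ 118.245
Smallest integer k satisfying the bound: 119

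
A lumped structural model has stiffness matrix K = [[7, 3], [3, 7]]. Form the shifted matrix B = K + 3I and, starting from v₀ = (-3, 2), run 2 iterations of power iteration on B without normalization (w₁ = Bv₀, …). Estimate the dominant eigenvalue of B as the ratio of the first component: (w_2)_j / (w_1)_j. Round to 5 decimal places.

B = K + 3I has rows (10, 3); (3, 10)
w1 = Bv₀ = (10·(-3) + 3·2; 3·(-3) + 10·2) = (-24, 11)
w2 = Bw1 = (10·(-24) + 3·11; 3·(-24) + 10·11) = (-207, 38)
Ratio: -207/-24 = 8.62500

8.62500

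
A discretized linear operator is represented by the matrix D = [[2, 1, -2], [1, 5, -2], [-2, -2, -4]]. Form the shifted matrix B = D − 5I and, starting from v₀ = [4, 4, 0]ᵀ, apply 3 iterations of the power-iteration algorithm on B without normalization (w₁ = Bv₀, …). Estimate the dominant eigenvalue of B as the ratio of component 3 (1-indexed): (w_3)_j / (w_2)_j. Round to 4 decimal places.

B = D − 5I has rows (-3, 1, -2); (1, 0, -2); (-2, -2, -9)
w1 = Bv₀ = ((-3)·4 + 1·4 + (-2)·0; 1·4 + 0·4 + (-2)·0; (-2)·4 + (-2)·4 + (-9)·0) = (-8, 4, -16)
w2 = Bw1 = ((-3)·(-8) + 1·4 + (-2)·(-16); 1·(-8) + 0·4 + (-2)·(-16); (-2)·(-8) + (-2)·4 + (-9)·(-16)) = (60, 24, 152)
w3 = Bw2 = (-460, -244, -1536)
Ratio: -1536/152 = -10.1053

-10.1053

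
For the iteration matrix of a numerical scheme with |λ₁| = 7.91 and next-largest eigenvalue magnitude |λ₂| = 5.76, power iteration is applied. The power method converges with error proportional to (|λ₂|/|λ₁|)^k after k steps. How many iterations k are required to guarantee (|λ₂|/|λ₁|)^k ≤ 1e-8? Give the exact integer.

59

|λ₂/λ₁| = 5.76/7.91 = 0.72819
Need k ≥ ln(1e-8) / ln(0.72819) = -18.4207 / -0.3172 ≈ 58.075
Smallest integer k satisfying the bound: 59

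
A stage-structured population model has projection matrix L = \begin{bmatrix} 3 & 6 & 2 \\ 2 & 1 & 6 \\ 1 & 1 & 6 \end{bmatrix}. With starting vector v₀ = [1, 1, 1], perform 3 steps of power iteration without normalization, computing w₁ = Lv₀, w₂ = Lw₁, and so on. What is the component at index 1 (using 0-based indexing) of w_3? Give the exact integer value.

693

w1 = Lv₀ = (3·1 + 6·1 + 2·1; 2·1 + 1·1 + 6·1; 1·1 + 1·1 + 6·1) = (11, 9, 8)
w2 = Lw1 = (3·11 + 6·9 + 2·8; 2·11 + 1·9 + 6·8; 1·11 + 1·9 + 6·8) = (103, 79, 68)
w3 = Lw2 = (919, 693, 590)
The requested component of w3 is 693.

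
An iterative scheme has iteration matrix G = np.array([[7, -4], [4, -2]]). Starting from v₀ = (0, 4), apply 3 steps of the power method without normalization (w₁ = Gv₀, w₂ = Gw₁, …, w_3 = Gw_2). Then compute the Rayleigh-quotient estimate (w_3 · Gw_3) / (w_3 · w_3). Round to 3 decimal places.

λ ≈ 4.567

w1 = Gv₀ = (7·0 + (-4)·4; 4·0 + (-2)·4) = (-16, -8)
w2 = Gw1 = (7·(-16) + (-4)·(-8); 4·(-16) + (-2)·(-8)) = (-80, -48)
w3 = Gw2 = (-368, -224)
Gw3 = (-1680, -1024)
w3·Gw3 = (-368)·(-1680) + (-224)·(-1024) = 847616; w3·w3 = (-368)·(-368) + (-224)·(-224) = 185600
λ ≈ 847616/185600 = 4.567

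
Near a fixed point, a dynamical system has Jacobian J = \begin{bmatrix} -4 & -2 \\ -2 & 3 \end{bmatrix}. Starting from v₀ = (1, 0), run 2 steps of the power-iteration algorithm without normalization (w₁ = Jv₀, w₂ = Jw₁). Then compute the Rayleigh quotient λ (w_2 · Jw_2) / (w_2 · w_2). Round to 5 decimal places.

λ ≈ -4.32673

w1 = Jv₀ = (-4, -2)
w2 = Jw1 = (20, 2)
Jw2 = (-84, -34)
w2·Jw2 = 20·(-84) + 2·(-34) = -1748; w2·w2 = 20·20 + 2·2 = 404
λ ≈ -1748/404 = -4.32673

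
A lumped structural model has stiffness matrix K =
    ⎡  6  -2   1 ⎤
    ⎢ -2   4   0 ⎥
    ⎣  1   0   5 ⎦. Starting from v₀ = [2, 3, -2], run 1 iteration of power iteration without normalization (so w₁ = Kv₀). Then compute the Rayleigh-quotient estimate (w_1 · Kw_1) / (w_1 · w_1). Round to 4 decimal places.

w1 = Kv₀ = (4, 8, -8)
Kw1 = (0, 24, -36)
w1·Kw1 = 4·0 + 8·24 + (-8)·(-36) = 480; w1·w1 = 4·4 + 8·8 + (-8)·(-8) = 144
λ ≈ 480/144 = 3.3333

λ ≈ 3.3333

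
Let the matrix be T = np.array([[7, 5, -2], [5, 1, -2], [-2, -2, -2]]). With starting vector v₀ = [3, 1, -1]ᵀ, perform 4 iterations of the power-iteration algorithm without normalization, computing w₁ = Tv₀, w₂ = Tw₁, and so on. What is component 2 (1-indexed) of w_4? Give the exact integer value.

18852

w1 = Tv₀ = (28, 18, -6)
w2 = Tw1 = (298, 170, -80)
w3 = Tw2 = (3096, 1820, -776)
w4 = Tw3 = (32324, 18852, -8280)
The requested component of w4 is 18852.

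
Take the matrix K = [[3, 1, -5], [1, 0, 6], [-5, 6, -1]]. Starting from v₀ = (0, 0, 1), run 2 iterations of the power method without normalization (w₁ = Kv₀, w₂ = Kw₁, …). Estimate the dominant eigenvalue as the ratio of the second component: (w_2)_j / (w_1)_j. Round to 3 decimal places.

-1.833

w1 = Kv₀ = (3·0 + 1·0 + (-5)·1; 1·0 + 0·0 + 6·1; (-5)·0 + 6·0 + (-1)·1) = (-5, 6, -1)
w2 = Kw1 = (3·(-5) + 1·6 + (-5)·(-1); 1·(-5) + 0·6 + 6·(-1); (-5)·(-5) + 6·6 + (-1)·(-1)) = (-4, -11, 62)
Ratio at component: -11 / 6 = -1.833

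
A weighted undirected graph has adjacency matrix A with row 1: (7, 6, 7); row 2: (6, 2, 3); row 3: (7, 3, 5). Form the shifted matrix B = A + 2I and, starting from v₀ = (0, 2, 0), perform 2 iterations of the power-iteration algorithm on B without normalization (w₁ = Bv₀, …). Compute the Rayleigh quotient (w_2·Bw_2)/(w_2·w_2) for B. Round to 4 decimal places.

B = A + 2I has rows (9, 6, 7); (6, 4, 3); (7, 3, 7)
w1 = Bv₀ = (12, 8, 6)
w2 = Bw1 = (198, 122, 150)
Bw2 = (3564, 2126, 2802)
w2·Bw2 = 1385344; w2·w2 = 76588; μ ≈ 1385344/76588 = 18.0883

18.0883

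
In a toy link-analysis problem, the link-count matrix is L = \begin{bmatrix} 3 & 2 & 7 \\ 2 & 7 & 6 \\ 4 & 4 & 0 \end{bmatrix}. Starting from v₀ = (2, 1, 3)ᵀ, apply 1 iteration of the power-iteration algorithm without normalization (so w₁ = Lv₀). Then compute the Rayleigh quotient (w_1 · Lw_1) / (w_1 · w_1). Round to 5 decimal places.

w1 = Lv₀ = (29, 29, 12)
Lw1 = (229, 333, 232)
w1·Lw1 = 29·229 + 29·333 + 12·232 = 19082; w1·w1 = 29·29 + 29·29 + 12·12 = 1826
λ ≈ 19082/1826 = 10.45016

10.45016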